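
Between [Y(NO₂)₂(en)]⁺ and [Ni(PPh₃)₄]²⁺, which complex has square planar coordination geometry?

For [Y(NO₂)₂(en)]⁺: Ligand charges: each nitro (N-bound nitrite) is −1; ethylenediamine is neutral. With an overall charge of +1 the yttrium centre must be in the +3 oxidation state. Yttrium is a group-3 element; Y(III) is therefore d⁰. A d⁰ ion has no crystal-field stabilisation preference between square planar and tetrahedral, so four ligands adopt the sterically favoured tetrahedral geometry. → tetrahedral.
For [Ni(PPh₃)₄]²⁺: Ligand charges: triphenylphosphine is neutral. With an overall charge of +2 the nickel centre must be in the +2 oxidation state. Ni sits in group 10, so the d-electron count is 10 − 2 = 8. Triphenylphosphine is a strong-field ligand (high in the spectrochemical series). A 3d d⁸ ion with strong-field ligands gains enough CFSE to favour square planar over tetrahedral. → square planar.

[Ni(PPh₃)₄]²⁺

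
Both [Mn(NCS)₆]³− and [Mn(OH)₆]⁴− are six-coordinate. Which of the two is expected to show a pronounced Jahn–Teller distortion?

[Mn(NCS)₆]³−

[Mn(NCS)₆]³−: Each isothiocyanate is −1; balancing the −3 overall charge requires Mn(III). Group 7 minus oxidation state 3 gives a d⁴ configuration. Isothiocyanate is a weak-field ligand for a first-row metal, so the complex is high-spin. The t₂g³e_g¹ (high-spin) configuration has an unevenly filled e_g set; the Jahn–Teller theorem predicts a tetragonal distortion (typically axial elongation) to lift the degeneracy.
[Mn(OH)₆]⁴−: Summing ligand charges against the −4 overall charge gives an oxidation state of +2 for manganese. Group 7 minus oxidation state 2 gives a d⁵ configuration. Hydroxide is a weak-field ligand for a first-row metal, so the complex is high-spin. The d⁵ configuration leaves the e_g set evenly filled (or empty) — no strong Jahn–Teller driving force.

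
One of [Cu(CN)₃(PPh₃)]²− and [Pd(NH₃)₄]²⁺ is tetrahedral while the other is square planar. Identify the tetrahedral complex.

For [Cu(CN)₃(PPh₃)]²−: Each cyanide is −1; triphenylphosphine is neutral; balancing the −2 overall charge requires Cu(I). Copper is a group-11 element; Cu(I) is therefore d¹⁰. A d¹⁰ ion has no crystal-field stabilisation preference between square planar and tetrahedral, so four ligands adopt the sterically favoured tetrahedral geometry. → tetrahedral.
For [Pd(NH₃)₄]²⁺: Summing ligand charges against the +2 overall charge gives an oxidation state of +2 for palladium. Group 10 minus oxidation state 2 gives a d⁸ configuration. A 4d d⁸ ion has a large crystal-field splitting; square planar leaves the high-energy d_{x²−y²} orbital empty and maximises CFSE. → square planar.

[Cu(CN)₃(PPh₃)]²−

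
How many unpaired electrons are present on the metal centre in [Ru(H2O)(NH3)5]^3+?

1 unpaired electron

Ligand charges: water is neutral; ammonia is neutral. With an overall charge of +3 the ruthenium centre must be in the +3 oxidation state.
Ru sits in group 8, so the d-electron count is 8 − 3 = 5.
The spin state decides the count: a 4d ion has a large Δₒ and is invariably low-spin.
An octahedral low-spin d⁵ ion is t₂g⁵e_g⁰, giving 1 unpaired electron.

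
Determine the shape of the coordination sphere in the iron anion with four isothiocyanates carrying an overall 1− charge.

Summing ligand charges against the −1 overall charge gives an oxidation state of +3 for iron.
Iron is a group-8 element; Fe(III) is therefore d⁵.
Coordination number: 4.
Isothiocyanate is a weak-field ligand.
A high-spin d⁵ ion has zero CFSE in either geometry, so four ligands adopt the sterically favoured tetrahedral geometry.

tetrahedral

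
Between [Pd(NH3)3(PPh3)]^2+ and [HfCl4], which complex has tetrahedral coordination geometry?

[HfCl4]

For [Pd(NH3)3(PPh3)]^2+: Ammonia is neutral; triphenylphosphine is neutral; balancing the +2 overall charge requires Pd(II). Group 10 minus oxidation state 2 gives a d⁸ configuration. A 4d d⁸ ion has a large crystal-field splitting; square planar leaves the high-energy d_{x²−y²} orbital empty and maximises CFSE. → square planar.
For [HfCl4]: Ligand charges: each chloride is −1. With an overall charge of 0 the hafnium centre must be in the +4 oxidation state. Hf sits in group 4, so the d-electron count is 4 − 4 = 0. A d⁰ ion has no crystal-field stabilisation preference between square planar and tetrahedral, so four ligands adopt the sterically favoured tetrahedral geometry. → tetrahedral.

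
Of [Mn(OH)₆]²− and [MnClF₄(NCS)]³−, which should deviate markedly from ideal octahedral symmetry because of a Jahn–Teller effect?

[Mn(OH)₆]²−: Summing ligand charges against the −2 overall charge gives an oxidation state of +4 for manganese. Mn sits in group 7, so the d-electron count is 7 − 4 = 3. The d³ configuration leaves the e_g set evenly filled (or empty) — no strong Jahn–Teller driving force.
[MnClF₄(NCS)]³−: Summing ligand charges against the −3 overall charge gives an oxidation state of +3 for manganese. Mn sits in group 7, so the d-electron count is 7 − 3 = 4. Chloride, fluoride, and isothiocyanate are weak-field ligands for a first-row metal, so the complex is high-spin. The t₂g³e_g¹ (high-spin) configuration has an unevenly filled e_g set; the Jahn–Teller theorem predicts a tetragonal distortion (typically axial elongation) to lift the degeneracy.

[MnClF₄(NCS)]³−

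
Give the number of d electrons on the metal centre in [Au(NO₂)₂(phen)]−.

Each nitro (N-bound nitrite) is −1; 1,10-phenanthroline is neutral; balancing the −1 overall charge requires Au(I).
Au sits in group 11, so the d-electron count is 11 − 1 = 10.

d10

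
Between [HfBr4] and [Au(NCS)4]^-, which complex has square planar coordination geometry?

For [HfBr4]: Each bromide is −1; balancing the 0 overall charge requires Hf(IV). Hafnium is a group-4 element; Hf(IV) is therefore d⁰. A d⁰ ion has no crystal-field stabilisation preference between square planar and tetrahedral, so four ligands adopt the sterically favoured tetrahedral geometry. → tetrahedral.
For [Au(NCS)4]^-: Ligand charges: each isothiocyanate is −1. With an overall charge of −1 the gold centre must be in the +3 oxidation state. Gold is a group-11 element; Au(III) is therefore d⁸. A 5d d⁸ ion has a large crystal-field splitting; square planar leaves the high-energy d_{x²−y²} orbital empty and maximises CFSE. → square planar.

[Au(NCS)4]^-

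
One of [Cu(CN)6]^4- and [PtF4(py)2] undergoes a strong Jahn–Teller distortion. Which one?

[Cu(CN)6]^4-

[Cu(CN)6]^4-: Ligand charges: each cyanide is −1. With an overall charge of −4 the copper centre must be in the +2 oxidation state. Cu sits in group 11, so the d-electron count is 11 − 2 = 9. The t₂g⁶e_g³ configuration has an unevenly filled e_g set; the Jahn–Teller theorem predicts a tetragonal distortion (typically axial elongation) to lift the degeneracy.
[PtF4(py)2]: Summing ligand charges against the 0 overall charge gives an oxidation state of +4 for platinum. Platinum is a group-10 element; Pt(IV) is therefore d⁶. A 5d ion has a large Δₒ and is invariably low-spin. The d⁶ configuration leaves the e_g set evenly filled (or empty) — no strong Jahn–Teller driving force.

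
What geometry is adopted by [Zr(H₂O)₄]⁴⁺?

tetrahedral

Summing ligand charges against the +4 overall charge gives an oxidation state of +4 for zirconium.
Group 4 minus oxidation state 4 gives a d⁰ configuration.
With 4 monodentate ligands the coordination number is 4.
A d⁰ ion has no crystal-field stabilisation preference between square planar and tetrahedral, so four ligands adopt the sterically favoured tetrahedral geometry.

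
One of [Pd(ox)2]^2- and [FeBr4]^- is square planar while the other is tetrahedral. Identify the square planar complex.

[Pd(ox)2]^2-

For [Pd(ox)2]^2-: Each oxalate is −2; balancing the −2 overall charge requires Pd(II). Palladium is a group-10 element; Pd(II) is therefore d⁸. A 4d d⁸ ion has a large crystal-field splitting; square planar leaves the high-energy d_{x²−y²} orbital empty and maximises CFSE. → square planar.
For [FeBr4]^-: Summing ligand charges against the −1 overall charge gives an oxidation state of +3 for iron. Group 8 minus oxidation state 3 gives a d⁵ configuration. A high-spin d⁵ ion has zero CFSE in either geometry, so four ligands adopt the sterically favoured tetrahedral geometry. → tetrahedral.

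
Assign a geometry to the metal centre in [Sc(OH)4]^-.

Each hydroxide is −1; balancing the −1 overall charge requires Sc(III).
Sc sits in group 3, so the d-electron count is 3 − 3 = 0.
With 4 monodentate ligands the coordination number is 4.
A d⁰ ion has no crystal-field stabilisation preference between square planar and tetrahedral, so four ligands adopt the sterically favoured tetrahedral geometry.

tetrahedral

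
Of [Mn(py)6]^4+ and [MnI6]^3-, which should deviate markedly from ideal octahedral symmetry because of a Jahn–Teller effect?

[Mn(py)6]^4+: Summing ligand charges against the +4 overall charge gives an oxidation state of +4 for manganese. Group 7 minus oxidation state 4 gives a d³ configuration. The d³ configuration leaves the e_g set evenly filled (or empty) — no strong Jahn–Teller driving force.
[MnI6]^3-: Ligand charges: each iodide is −1. With an overall charge of −3 the manganese centre must be in the +3 oxidation state. Group 7 minus oxidation state 3 gives a d⁴ configuration. Iodide is a weak-field ligand for a first-row metal, so the complex is high-spin. The t₂g³e_g¹ (high-spin) configuration has an unevenly filled e_g set; the Jahn–Teller theorem predicts a tetragonal distortion (typically axial elongation) to lift the degeneracy.

[MnI6]^3-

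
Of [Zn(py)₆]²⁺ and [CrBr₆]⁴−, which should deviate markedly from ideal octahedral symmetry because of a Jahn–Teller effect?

[Zn(py)₆]²⁺: Pyridine is neutral; balancing the +2 overall charge requires Zn(II). Zn sits in group 12, so the d-electron count is 12 − 2 = 10. The d¹⁰ configuration leaves the e_g set evenly filled (or empty) — no strong Jahn–Teller driving force.
[CrBr₆]⁴−: Summing ligand charges against the −4 overall charge gives an oxidation state of +2 for chromium. Cr sits in group 6, so the d-electron count is 6 − 2 = 4. Bromide is a weak-field ligand for a first-row metal, so the complex is high-spin. The t₂g³e_g¹ (high-spin) configuration has an unevenly filled e_g set; the Jahn–Teller theorem predicts a tetragonal distortion (typically axial elongation) to lift the degeneracy.

[CrBr₆]⁴−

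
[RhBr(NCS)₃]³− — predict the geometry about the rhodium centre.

Each bromide is −1; each isothiocyanate is −1; balancing the −3 overall charge requires Rh(I).
Rh sits in group 9, so the d-electron count is 9 − 1 = 8.
Coordination number: 4.
A 4d d⁸ ion has a large crystal-field splitting; square planar leaves the high-energy d_{x²−y²} orbital empty and maximises CFSE.

square planar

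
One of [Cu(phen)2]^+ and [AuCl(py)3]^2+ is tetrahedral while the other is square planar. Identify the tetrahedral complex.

[Cu(phen)2]^+

For [Cu(phen)2]^+: Ligand charges: 1,10-phenanthroline is neutral. With an overall charge of +1 the copper centre must be in the +1 oxidation state. Group 11 minus oxidation state 1 gives a d¹⁰ configuration. A d¹⁰ ion has no crystal-field stabilisation preference between square planar and tetrahedral, so four ligands adopt the sterically favoured tetrahedral geometry. → tetrahedral.
For [AuCl(py)3]^2+: Summing ligand charges against the +2 overall charge gives an oxidation state of +3 for gold. Gold is a group-11 element; Au(III) is therefore d⁸. A 5d d⁸ ion has a large crystal-field splitting; square planar leaves the high-energy d_{x²−y²} orbital empty and maximises CFSE. → square planar.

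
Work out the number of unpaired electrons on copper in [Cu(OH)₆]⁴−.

Ligand charges: each hydroxide is −1. With an overall charge of −4 the copper centre must be in the +2 oxidation state.
Cu sits in group 11, so the d-electron count is 11 − 2 = 9.
In an octahedral field the d⁹ configuration is t₂g⁶e_g³ (only one arrangement possible), giving 1 unpaired electron.

1 unpaired electron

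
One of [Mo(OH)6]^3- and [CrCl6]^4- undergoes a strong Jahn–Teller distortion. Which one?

[Mo(OH)6]^3-: Each hydroxide is −1; balancing the −3 overall charge requires Mo(III). Molybdenum is a group-6 element; Mo(III) is therefore d³. The d³ configuration leaves the e_g set evenly filled (or empty) — no strong Jahn–Teller driving force.
[CrCl6]^4-: Summing ligand charges against the −4 overall charge gives an oxidation state of +2 for chromium. Cr sits in group 6, so the d-electron count is 6 − 2 = 4. Chloride is a weak-field ligand for a first-row metal, so the complex is high-spin. The t₂g³e_g¹ (high-spin) configuration has an unevenly filled e_g set; the Jahn–Teller theorem predicts a tetragonal distortion (typically axial elongation) to lift the degeneracy.

[CrCl6]^4-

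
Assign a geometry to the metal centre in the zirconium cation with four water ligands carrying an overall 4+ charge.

Ligand charges: water is neutral. With an overall charge of +4 the zirconium centre must be in the +4 oxidation state.
Group 4 minus oxidation state 4 gives a d⁰ configuration.
Coordination number: 4.
A d⁰ ion has no crystal-field stabilisation preference between square planar and tetrahedral, so four ligands adopt the sterically favoured tetrahedral geometry.

tetrahedral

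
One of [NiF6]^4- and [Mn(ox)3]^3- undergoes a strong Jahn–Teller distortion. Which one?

[Mn(ox)3]^3-

[NiF6]^4-: Ligand charges: each fluoride is −1. With an overall charge of −4 the nickel centre must be in the +2 oxidation state. Nickel is a group-10 element; Ni(II) is therefore d⁸. The d⁸ configuration leaves the e_g set evenly filled (or empty) — no strong Jahn–Teller driving force.
[Mn(ox)3]^3-: Each oxalate is −2; balancing the −3 overall charge requires Mn(III). Group 7 minus oxidation state 3 gives a d⁴ configuration. Oxalate is a weak-field ligand for a first-row metal, so the complex is high-spin. The t₂g³e_g¹ (high-spin) configuration has an unevenly filled e_g set; the Jahn–Teller theorem predicts a tetragonal distortion (typically axial elongation) to lift the degeneracy.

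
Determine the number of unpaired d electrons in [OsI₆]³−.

1 unpaired electron

Each iodide is −1; balancing the −3 overall charge requires Os(III).
Group 8 minus oxidation state 3 gives a d⁵ configuration.
The spin state decides the count: a 5d ion has a large Δₒ and is invariably low-spin.
An octahedral low-spin d⁵ ion is t₂g⁵e_g⁰, giving 1 unpaired electron.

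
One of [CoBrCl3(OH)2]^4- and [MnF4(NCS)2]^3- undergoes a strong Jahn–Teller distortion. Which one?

[CoBrCl3(OH)2]^4-: Each bromide is −1; each chloride is −1; each hydroxide is −1; balancing the −4 overall charge requires Co(II). Co sits in group 9, so the d-electron count is 9 − 2 = 7. Bromide, chloride, and hydroxide are weak-field ligands for a first-row metal, so the complex is high-spin. The d⁷ configuration leaves the e_g set evenly filled (or empty) — no strong Jahn–Teller driving force.
[MnF4(NCS)2]^3-: Ligand charges: each fluoride is −1; each isothiocyanate is −1. With an overall charge of −3 the manganese centre must be in the +3 oxidation state. Mn sits in group 7, so the d-electron count is 7 − 3 = 4. Fluoride and isothiocyanate are weak-field ligands for a first-row metal, so the complex is high-spin. The t₂g³e_g¹ (high-spin) configuration has an unevenly filled e_g set; the Jahn–Teller theorem predicts a tetragonal distortion (typically axial elongation) to lift the degeneracy.

[MnF4(NCS)2]^3-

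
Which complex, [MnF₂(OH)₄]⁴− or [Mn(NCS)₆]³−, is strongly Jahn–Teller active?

[Mn(NCS)₆]³−

[MnF₂(OH)₄]⁴−: Summing ligand charges against the −4 overall charge gives an oxidation state of +2 for manganese. Group 7 minus oxidation state 2 gives a d⁵ configuration. Fluoride and hydroxide are weak-field ligands for a first-row metal, so the complex is high-spin. The d⁵ configuration leaves the e_g set evenly filled (or empty) — no strong Jahn–Teller driving force.
[Mn(NCS)₆]³−: Each isothiocyanate is −1; balancing the −3 overall charge requires Mn(III). Group 7 minus oxidation state 3 gives a d⁴ configuration. Isothiocyanate is a weak-field ligand for a first-row metal, so the complex is high-spin. The t₂g³e_g¹ (high-spin) configuration has an unevenly filled e_g set; the Jahn–Teller theorem predicts a tetragonal distortion (typically axial elongation) to lift the degeneracy.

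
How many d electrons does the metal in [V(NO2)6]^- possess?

Ligand charges: each nitro (N-bound nitrite) is −1. With an overall charge of −1 the vanadium centre must be in the +5 oxidation state.
V sits in group 5, so the d-electron count is 5 − 5 = 0.

d⁰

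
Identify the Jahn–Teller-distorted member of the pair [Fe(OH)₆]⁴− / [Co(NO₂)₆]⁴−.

[Fe(OH)₆]⁴−: Summing ligand charges against the −4 overall charge gives an oxidation state of +2 for iron. Group 8 minus oxidation state 2 gives a d⁶ configuration. Hydroxide is a weak-field ligand for a first-row metal, so the complex is high-spin. The d⁶ configuration leaves the e_g set evenly filled (or empty) — no strong Jahn–Teller driving force.
[Co(NO₂)₆]⁴−: Summing ligand charges against the −4 overall charge gives an oxidation state of +2 for cobalt. Cobalt is a group-9 element; Co(II) is therefore d⁷. Nitro (N-bound nitrite) is a strong-field ligand (high in the spectrochemical series) for a first-row metal, so the complex is low-spin. The t₂g⁶e_g¹ (low-spin) configuration has an unevenly filled e_g set; the Jahn–Teller theorem predicts a tetragonal distortion (typically axial elongation) to lift the degeneracy.

[Co(NO₂)₆]⁴−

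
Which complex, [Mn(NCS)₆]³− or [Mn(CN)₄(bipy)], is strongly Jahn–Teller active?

[Mn(NCS)₆]³−

[Mn(NCS)₆]³−: Ligand charges: each isothiocyanate is −1. With an overall charge of −3 the manganese centre must be in the +3 oxidation state. Mn sits in group 7, so the d-electron count is 7 − 3 = 4. Isothiocyanate is a weak-field ligand for a first-row metal, so the complex is high-spin. The t₂g³e_g¹ (high-spin) configuration has an unevenly filled e_g set; the Jahn–Teller theorem predicts a tetragonal distortion (typically axial elongation) to lift the degeneracy.
[Mn(CN)₄(bipy)]: Each cyanide is −1; 2,2′-bipyridine is neutral; balancing the 0 overall charge requires Mn(IV). Group 7 minus oxidation state 4 gives a d³ configuration. The d³ configuration leaves the e_g set evenly filled (or empty) — no strong Jahn–Teller driving force.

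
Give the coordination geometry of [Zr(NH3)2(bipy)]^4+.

Summing ligand charges against the +4 overall charge gives an oxidation state of +4 for zirconium.
Zirconium is a group-4 element; Zr(IV) is therefore d⁰.
Counting donor atoms: 2×ammonia (monodentate) → 2 donors; 1×2,2′-bipyridine (bidentate) → 2 donors. Coordination number = 4.
A d⁰ ion has no crystal-field stabilisation preference between square planar and tetrahedral, so four ligands adopt the sterically favoured tetrahedral geometry.

tetrahedral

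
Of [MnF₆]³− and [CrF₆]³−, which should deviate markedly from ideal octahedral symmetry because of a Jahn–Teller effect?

[MnF₆]³−: Summing ligand charges against the −3 overall charge gives an oxidation state of +3 for manganese. Mn sits in group 7, so the d-electron count is 7 − 3 = 4. Fluoride is a weak-field ligand for a first-row metal, so the complex is high-spin. The t₂g³e_g¹ (high-spin) configuration has an unevenly filled e_g set; the Jahn–Teller theorem predicts a tetragonal distortion (typically axial elongation) to lift the degeneracy.
[CrF₆]³−: Summing ligand charges against the −3 overall charge gives an oxidation state of +3 for chromium. Chromium is a group-6 element; Cr(III) is therefore d³. The d³ configuration leaves the e_g set evenly filled (or empty) — no strong Jahn–Teller driving force.

[MnF₆]³−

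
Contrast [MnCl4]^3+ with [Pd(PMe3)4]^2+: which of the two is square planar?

[Pd(PMe3)4]^2+

For [MnCl4]^3+: Summing ligand charges against the +3 overall charge gives an oxidation state of +7 for manganese. Manganese is a group-7 element; Mn(VII) is therefore d⁰. A d⁰ ion has no crystal-field stabilisation preference between square planar and tetrahedral, so four ligands adopt the sterically favoured tetrahedral geometry. → tetrahedral.
For [Pd(PMe3)4]^2+: Ligand charges: trimethylphosphine is neutral. With an overall charge of +2 the palladium centre must be in the +2 oxidation state. Palladium is a group-10 element; Pd(II) is therefore d⁸. A 4d d⁸ ion has a large crystal-field splitting; square planar leaves the high-energy d_{x²−y²} orbital empty and maximises CFSE. → square planar.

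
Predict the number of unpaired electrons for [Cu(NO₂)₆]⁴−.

1 unpaired electron

Summing ligand charges against the −4 overall charge gives an oxidation state of +2 for copper.
Copper is a group-11 element; Cu(II) is therefore d⁹.
In an octahedral field the d⁹ configuration is t₂g⁶e_g³ (only one arrangement possible), giving 1 unpaired electron.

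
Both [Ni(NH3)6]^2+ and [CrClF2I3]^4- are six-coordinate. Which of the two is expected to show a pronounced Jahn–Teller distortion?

[Ni(NH3)6]^2+: Ammonia is neutral; balancing the +2 overall charge requires Ni(II). Nickel is a group-10 element; Ni(II) is therefore d⁸. The d⁸ configuration leaves the e_g set evenly filled (or empty) — no strong Jahn–Teller driving force.
[CrClF2I3]^4-: Each chloride is −1; each fluoride is −1; each iodide is −1; balancing the −4 overall charge requires Cr(II). Chromium is a group-6 element; Cr(II) is therefore d⁴. Chloride, fluoride, and iodide are weak-field ligands for a first-row metal, so the complex is high-spin. The t₂g³e_g¹ (high-spin) configuration has an unevenly filled e_g set; the Jahn–Teller theorem predicts a tetragonal distortion (typically axial elongation) to lift the degeneracy.

[CrClF2I3]^4-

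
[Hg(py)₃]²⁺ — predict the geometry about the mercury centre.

Ligand charges: pyridine is neutral. With an overall charge of +2 the mercury centre must be in the +2 oxidation state.
Group 12 minus oxidation state 2 gives a d¹⁰ configuration.
Coordination number: 3.
Three ligands around a d¹⁰ centre minimise repulsion in a trigonal-planar arrangement.

trigonal planar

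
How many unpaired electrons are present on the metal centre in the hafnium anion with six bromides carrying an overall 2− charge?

Each bromide is −1; balancing the −2 overall charge requires Hf(IV).
Hafnium is a group-4 element; Hf(IV) is therefore d⁰.
In an octahedral field the d⁰ configuration is t₂g⁰e_g⁰, giving 0 unpaired electrons.

0 unpaired electrons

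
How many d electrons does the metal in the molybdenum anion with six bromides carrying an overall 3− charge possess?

Ligand charges: each bromide is −1. With an overall charge of −3 the molybdenum centre must be in the +3 oxidation state.
Mo sits in group 6, so the d-electron count is 6 − 3 = 3.

d³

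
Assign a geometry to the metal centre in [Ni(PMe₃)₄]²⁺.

square planar

Trimethylphosphine is neutral; balancing the +2 overall charge requires Ni(II).
Nickel is a group-10 element; Ni(II) is therefore d⁸.
Coordination number: 4.
Trimethylphosphine is a strong-field ligand (high in the spectrochemical series).
A 3d d⁸ ion with strong-field ligands gains enough CFSE to favour square planar over tetrahedral.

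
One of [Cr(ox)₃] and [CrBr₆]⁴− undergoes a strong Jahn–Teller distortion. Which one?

[Cr(ox)₃]: Each oxalate is −2; balancing the 0 overall charge requires Cr(VI). Chromium is a group-6 element; Cr(VI) is therefore d⁰. The d⁰ configuration leaves the e_g set evenly filled (or empty) — no strong Jahn–Teller driving force.
[CrBr₆]⁴−: Each bromide is −1; balancing the −4 overall charge requires Cr(II). Chromium is a group-6 element; Cr(II) is therefore d⁴. Bromide is a weak-field ligand for a first-row metal, so the complex is high-spin. The t₂g³e_g¹ (high-spin) configuration has an unevenly filled e_g set; the Jahn–Teller theorem predicts a tetragonal distortion (typically axial elongation) to lift the degeneracy.

[CrBr₆]⁴−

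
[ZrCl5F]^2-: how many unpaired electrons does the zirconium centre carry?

0

Ligand charges: each chloride is −1; each fluoride is −1. With an overall charge of −2 the zirconium centre must be in the +4 oxidation state.
Zr sits in group 4, so the d-electron count is 4 − 4 = 0.
In an octahedral field the d⁰ configuration is t₂g⁰e_g⁰, giving 0 unpaired electrons.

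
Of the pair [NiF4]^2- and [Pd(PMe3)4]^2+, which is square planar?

For [NiF4]^2-: Ligand charges: each fluoride is −1. With an overall charge of −2 the nickel centre must be in the +2 oxidation state. Group 10 minus oxidation state 2 gives a d⁸ configuration. Fluoride is a weak-field ligand. With weak-field ligands the CFSE gain from square planar is small, so a 3d d⁸ ion takes the sterically preferred tetrahedral geometry. → tetrahedral.
For [Pd(PMe3)4]^2+: Trimethylphosphine is neutral; balancing the +2 overall charge requires Pd(II). Palladium is a group-10 element; Pd(II) is therefore d⁸. A 4d d⁸ ion has a large crystal-field splitting; square planar leaves the high-energy d_{x²−y²} orbital empty and maximises CFSE. → square planar.

[Pd(PMe3)4]^2+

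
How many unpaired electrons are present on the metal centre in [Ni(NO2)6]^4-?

2

Each nitro (N-bound nitrite) is −1; balancing the −4 overall charge requires Ni(II).
Group 10 minus oxidation state 2 gives a d⁸ configuration.
In an octahedral field the d⁸ configuration is t₂g⁶e_g² (only one arrangement possible), giving 2 unpaired electrons.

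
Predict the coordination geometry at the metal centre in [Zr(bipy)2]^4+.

tetrahedral

2,2′-bipyridine is neutral; balancing the +4 overall charge requires Zr(IV).
Zr sits in group 4, so the d-electron count is 4 − 4 = 0.
Counting donor atoms: 2×2,2′-bipyridine (bidentate) → 4 donors. Coordination number = 4.
A d⁰ ion has no crystal-field stabilisation preference between square planar and tetrahedral, so four ligands adopt the sterically favoured tetrahedral geometry.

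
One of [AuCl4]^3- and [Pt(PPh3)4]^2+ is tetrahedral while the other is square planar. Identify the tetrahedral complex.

[AuCl4]^3-

For [AuCl4]^3-: Summing ligand charges against the −3 overall charge gives an oxidation state of +1 for gold. Group 11 minus oxidation state 1 gives a d¹⁰ configuration. A d¹⁰ ion has no crystal-field stabilisation preference between square planar and tetrahedral, so four ligands adopt the sterically favoured tetrahedral geometry. → tetrahedral.
For [Pt(PPh3)4]^2+: Ligand charges: triphenylphosphine is neutral. With an overall charge of +2 the platinum centre must be in the +2 oxidation state. Group 10 minus oxidation state 2 gives a d⁸ configuration. A 5d d⁸ ion has a large crystal-field splitting; square planar leaves the high-energy d_{x²−y²} orbital empty and maximises CFSE. → square planar.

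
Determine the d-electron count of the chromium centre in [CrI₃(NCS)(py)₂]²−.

Summing ligand charges against the −2 overall charge gives an oxidation state of +2 for chromium.
Cr sits in group 6, so the d-electron count is 6 − 2 = 4.

d4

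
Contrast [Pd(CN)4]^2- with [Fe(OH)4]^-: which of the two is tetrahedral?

For [Pd(CN)4]^2-: Each cyanide is −1; balancing the −2 overall charge requires Pd(II). Palladium is a group-10 element; Pd(II) is therefore d⁸. A 4d d⁸ ion has a large crystal-field splitting; square planar leaves the high-energy d_{x²−y²} orbital empty and maximises CFSE. → square planar.
For [Fe(OH)4]^-: Summing ligand charges against the −1 overall charge gives an oxidation state of +3 for iron. Group 8 minus oxidation state 3 gives a d⁵ configuration. A high-spin d⁵ ion has zero CFSE in either geometry, so four ligands adopt the sterically favoured tetrahedral geometry. → tetrahedral.

[Fe(OH)4]^-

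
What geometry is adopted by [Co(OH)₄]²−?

tetrahedral

Ligand charges: each hydroxide is −1. With an overall charge of −2 the cobalt centre must be in the +2 oxidation state.
Co sits in group 9, so the d-electron count is 9 − 2 = 7.
With 4 monodentate ligands the coordination number is 4.
Hydroxide is a weak-field ligand.
For a high-spin 3d d⁷ ion with weak-field ligands the small Δₜ gives little square-planar CFSE advantage, so four ligands adopt the sterically favoured tetrahedral geometry.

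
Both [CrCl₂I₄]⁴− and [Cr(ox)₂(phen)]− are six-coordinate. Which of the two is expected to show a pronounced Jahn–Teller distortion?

[CrCl₂I₄]⁴−

[CrCl₂I₄]⁴−: Each chloride is −1; each iodide is −1; balancing the −4 overall charge requires Cr(II). Group 6 minus oxidation state 2 gives a d⁴ configuration. Chloride and iodide are weak-field ligands for a first-row metal, so the complex is high-spin. The t₂g³e_g¹ (high-spin) configuration has an unevenly filled e_g set; the Jahn–Teller theorem predicts a tetragonal distortion (typically axial elongation) to lift the degeneracy.
[Cr(ox)₂(phen)]−: Each oxalate is −2; 1,10-phenanthroline is neutral; balancing the −1 overall charge requires Cr(III). Group 6 minus oxidation state 3 gives a d³ configuration. The d³ configuration leaves the e_g set evenly filled (or empty) — no strong Jahn–Teller driving force.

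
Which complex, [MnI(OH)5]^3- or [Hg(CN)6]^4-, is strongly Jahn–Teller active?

[MnI(OH)5]^3-: Ligand charges: each iodide is −1; each hydroxide is −1. With an overall charge of −3 the manganese centre must be in the +3 oxidation state. Group 7 minus oxidation state 3 gives a d⁴ configuration. Hydroxide and iodide are weak-field ligands for a first-row metal, so the complex is high-spin. The t₂g³e_g¹ (high-spin) configuration has an unevenly filled e_g set; the Jahn–Teller theorem predicts a tetragonal distortion (typically axial elongation) to lift the degeneracy.
[Hg(CN)6]^4-: Summing ligand charges against the −4 overall charge gives an oxidation state of +2 for mercury. Hg sits in group 12, so the d-electron count is 12 − 2 = 10. The d¹⁰ configuration leaves the e_g set evenly filled (or empty) — no strong Jahn–Teller driving force.

[MnI(OH)5]^3-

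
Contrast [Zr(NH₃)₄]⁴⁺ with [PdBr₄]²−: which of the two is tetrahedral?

For [Zr(NH₃)₄]⁴⁺: Ligand charges: ammonia is neutral. With an overall charge of +4 the zirconium centre must be in the +4 oxidation state. Group 4 minus oxidation state 4 gives a d⁰ configuration. A d⁰ ion has no crystal-field stabilisation preference between square planar and tetrahedral, so four ligands adopt the sterically favoured tetrahedral geometry. → tetrahedral.
For [PdBr₄]²−: Summing ligand charges against the −2 overall charge gives an oxidation state of +2 for palladium. Pd sits in group 10, so the d-electron count is 10 − 2 = 8. A 4d d⁸ ion has a large crystal-field splitting; square planar leaves the high-energy d_{x²−y²} orbital empty and maximises CFSE. → square planar.

[Zr(NH₃)₄]⁴⁺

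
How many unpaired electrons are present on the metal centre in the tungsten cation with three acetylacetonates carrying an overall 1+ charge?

Summing ligand charges against the +1 overall charge gives an oxidation state of +4 for tungsten.
W sits in group 6, so the d-electron count is 6 − 4 = 2.
Counting donor atoms: 3×acetylacetonate (bidentate) → 6 donors. Coordination number = 6.
In an octahedral field the d² configuration is t₂g²e_g⁰ (only one arrangement possible), giving 2 unpaired electrons.

2 unpaired electrons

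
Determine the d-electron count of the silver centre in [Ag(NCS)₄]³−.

d¹⁰

Each isothiocyanate is −1; balancing the −3 overall charge requires Ag(I).
Group 11 minus oxidation state 1 gives a d¹⁰ configuration.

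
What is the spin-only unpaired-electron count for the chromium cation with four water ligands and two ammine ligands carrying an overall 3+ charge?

Water is neutral; ammonia is neutral; balancing the +3 overall charge requires Cr(III).
Chromium is a group-6 element; Cr(III) is therefore d³.
In an octahedral field the d³ configuration is t₂g³e_g⁰ (only one arrangement possible), giving 3 unpaired electrons.

3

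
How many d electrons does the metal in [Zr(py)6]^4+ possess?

Ligand charges: pyridine is neutral. With an overall charge of +4 the zirconium centre must be in the +4 oxidation state.
Zr sits in group 4, so the d-electron count is 4 − 4 = 0.

d⁰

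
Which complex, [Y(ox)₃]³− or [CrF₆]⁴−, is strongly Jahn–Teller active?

[CrF₆]⁴−

[Y(ox)₃]³−: Ligand charges: each oxalate is −2. With an overall charge of −3 the yttrium centre must be in the +3 oxidation state. Yttrium is a group-3 element; Y(III) is therefore d⁰. The d⁰ configuration leaves the e_g set evenly filled (or empty) — no strong Jahn–Teller driving force.
[CrF₆]⁴−: Ligand charges: each fluoride is −1. With an overall charge of −4 the chromium centre must be in the +2 oxidation state. Group 6 minus oxidation state 2 gives a d⁴ configuration. Fluoride is a weak-field ligand for a first-row metal, so the complex is high-spin. The t₂g³e_g¹ (high-spin) configuration has an unevenly filled e_g set; the Jahn–Teller theorem predicts a tetragonal distortion (typically axial elongation) to lift the degeneracy.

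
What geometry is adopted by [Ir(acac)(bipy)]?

square planar

Summing ligand charges against the 0 overall charge gives an oxidation state of +1 for iridium.
Group 9 minus oxidation state 1 gives a d⁸ configuration.
Counting donor atoms: 1×acetylacetonate (bidentate) → 2 donors; 1×2,2′-bipyridine (bidentate) → 2 donors. Coordination number = 4.
A 5d d⁸ ion has a large crystal-field splitting; square planar leaves the high-energy d_{x²−y²} orbital empty and maximises CFSE.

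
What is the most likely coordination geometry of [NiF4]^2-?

Each fluoride is −1; balancing the −2 overall charge requires Ni(II).
Group 10 minus oxidation state 2 gives a d⁸ configuration.
With 4 monodentate ligands the coordination number is 4.
Fluoride is a weak-field ligand.
With weak-field ligands the CFSE gain from square planar is small, so a 3d d⁸ ion takes the sterically preferred tetrahedral geometry.

tetrahedral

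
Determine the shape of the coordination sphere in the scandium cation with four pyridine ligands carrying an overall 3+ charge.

tetrahedral

Summing ligand charges against the +3 overall charge gives an oxidation state of +3 for scandium.
Group 3 minus oxidation state 3 gives a d⁰ configuration.
With 4 monodentate ligands the coordination number is 4.
A d⁰ ion has no crystal-field stabilisation preference between square planar and tetrahedral, so four ligands adopt the sterically favoured tetrahedral geometry.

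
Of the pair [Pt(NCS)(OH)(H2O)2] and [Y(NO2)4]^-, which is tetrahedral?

[Y(NO2)4]^-

For [Pt(NCS)(OH)(H2O)2]: Ligand charges: each isothiocyanate is −1; each hydroxide is −1; water is neutral. With an overall charge of 0 the platinum centre must be in the +2 oxidation state. Pt sits in group 10, so the d-electron count is 10 − 2 = 8. A 5d d⁸ ion has a large crystal-field splitting; square planar leaves the high-energy d_{x²−y²} orbital empty and maximises CFSE. → square planar.
For [Y(NO2)4]^-: Summing ligand charges against the −1 overall charge gives an oxidation state of +3 for yttrium. Group 3 minus oxidation state 3 gives a d⁰ configuration. A d⁰ ion has no crystal-field stabilisation preference between square planar and tetrahedral, so four ligands adopt the sterically favoured tetrahedral geometry. → tetrahedral.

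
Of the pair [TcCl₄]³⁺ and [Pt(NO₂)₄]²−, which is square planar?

For [TcCl₄]³⁺: Ligand charges: each chloride is −1. With an overall charge of +3 the technetium centre must be in the +7 oxidation state. Tc sits in group 7, so the d-electron count is 7 − 7 = 0. A d⁰ ion has no crystal-field stabilisation preference between square planar and tetrahedral, so four ligands adopt the sterically favoured tetrahedral geometry. → tetrahedral.
For [Pt(NO₂)₄]²−: Ligand charges: each nitro (N-bound nitrite) is −1. With an overall charge of −2 the platinum centre must be in the +2 oxidation state. Platinum is a group-10 element; Pt(II) is therefore d⁸. A 5d d⁸ ion has a large crystal-field splitting; square planar leaves the high-energy d_{x²−y²} orbital empty and maximises CFSE. → square planar.

[Pt(NO₂)₄]²−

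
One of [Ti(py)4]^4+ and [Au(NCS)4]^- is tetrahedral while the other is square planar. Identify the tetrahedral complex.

For [Ti(py)4]^4+: Summing ligand charges against the +4 overall charge gives an oxidation state of +4 for titanium. Titanium is a group-4 element; Ti(IV) is therefore d⁰. A d⁰ ion has no crystal-field stabilisation preference between square planar and tetrahedral, so four ligands adopt the sterically favoured tetrahedral geometry. → tetrahedral.
For [Au(NCS)4]^-: Summing ligand charges against the −1 overall charge gives an oxidation state of +3 for gold. Au sits in group 11, so the d-electron count is 11 − 3 = 8. A 5d d⁸ ion has a large crystal-field splitting; square planar leaves the high-energy d_{x²−y²} orbital empty and maximises CFSE. → square planar.

[Ti(py)4]^4+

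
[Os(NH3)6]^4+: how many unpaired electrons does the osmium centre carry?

2 unpaired electrons

Ammonia is neutral; balancing the +4 overall charge requires Os(IV).
Group 8 minus oxidation state 4 gives a d⁴ configuration.
The spin state decides the count: a 5d ion has a large Δₒ and is invariably low-spin.
An octahedral low-spin d⁴ ion is t₂g⁴e_g⁰, giving 2 unpaired electrons.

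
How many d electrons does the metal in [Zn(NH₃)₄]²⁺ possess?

Summing ligand charges against the +2 overall charge gives an oxidation state of +2 for zinc.
Group 12 minus oxidation state 2 gives a d¹⁰ configuration.

d¹⁰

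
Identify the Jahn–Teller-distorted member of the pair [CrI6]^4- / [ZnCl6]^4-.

[CrI6]^4-: Ligand charges: each iodide is −1. With an overall charge of −4 the chromium centre must be in the +2 oxidation state. Chromium is a group-6 element; Cr(II) is therefore d⁴. Iodide is a weak-field ligand for a first-row metal, so the complex is high-spin. The t₂g³e_g¹ (high-spin) configuration has an unevenly filled e_g set; the Jahn–Teller theorem predicts a tetragonal distortion (typically axial elongation) to lift the degeneracy.
[ZnCl6]^4-: Ligand charges: each chloride is −1. With an overall charge of −4 the zinc centre must be in the +2 oxidation state. Group 12 minus oxidation state 2 gives a d¹⁰ configuration. The d¹⁰ configuration leaves the e_g set evenly filled (or empty) — no strong Jahn–Teller driving force.

[CrI6]^4-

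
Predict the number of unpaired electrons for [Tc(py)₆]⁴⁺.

Ligand charges: pyridine is neutral. With an overall charge of +4 the technetium centre must be in the +4 oxidation state.
Group 7 minus oxidation state 4 gives a d³ configuration.
In an octahedral field the d³ configuration is t₂g³e_g⁰ (only one arrangement possible), giving 3 unpaired electrons.

3 unpaired electrons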